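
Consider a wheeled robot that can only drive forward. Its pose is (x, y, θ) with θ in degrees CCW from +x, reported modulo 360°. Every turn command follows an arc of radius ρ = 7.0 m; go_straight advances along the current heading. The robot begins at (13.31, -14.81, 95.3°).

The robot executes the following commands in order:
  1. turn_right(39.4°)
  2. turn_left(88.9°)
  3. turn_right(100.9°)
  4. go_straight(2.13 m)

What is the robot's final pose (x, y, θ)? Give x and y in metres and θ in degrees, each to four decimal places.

set_pose: (x, y, θ) = (13.3100, -14.8100, 95.3000°), ρ = 7.0
turn_right(39.4°): centre at ρ to the right, rotate −39.4° → (14.4837, -10.2389, 55.9000°)
turn_left(88.9°): centre at ρ to the left, rotate +88.9° → (12.7223, -0.5944, 144.8000°)
turn_right(100.9°): centre at ρ to the right, rotate −100.9° → (11.9035, 10.1694, 43.9000°)
go_straight(2.13): x += 2.13·cos θ, y += 2.13·sin θ → (13.4382, 11.6464, 43.9000°)

(13.4382, 11.6464, 43.9000°)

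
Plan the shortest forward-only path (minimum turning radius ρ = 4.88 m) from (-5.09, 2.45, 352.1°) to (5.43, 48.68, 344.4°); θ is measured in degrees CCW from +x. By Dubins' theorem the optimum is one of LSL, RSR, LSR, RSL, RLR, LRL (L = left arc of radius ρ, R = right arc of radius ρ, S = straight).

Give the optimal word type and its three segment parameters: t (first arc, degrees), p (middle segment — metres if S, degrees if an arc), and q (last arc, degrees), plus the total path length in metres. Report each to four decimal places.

Let ψ = atan2(Δy, Δx) = atan2(46.23, 10.52) = 77.1802° be the start→goal bearing.
Normalize: d = |goal − start| / ρ = 47.411848/4.88 = 9.715543, α = (θ_start − ψ) mod 360° = 274.9198° = 4.798256 rad, β = (θ_goal − ψ) mod 360° = 267.2198° = 4.663865 rad.
Common terms: sin α = -0.996316, cos α = 0.085761, sin β = -0.998823, cos β = -0.048505, cos(α−β) = 0.990983, d² = 94.391767. Work in radians in the unit-radius frame; every candidate has L = ρ·(t + p + q).
LSL: p² = 2 + d² − 2cos(α−β) + 2d(sin α − sin β) = 94.458519; p = √p² = 9.718977; φ = atan2(cos β − cos α, d + sin α − sin β) = -0.013815 rad; t = (φ − α) mod 2π = 1.471114 rad, q = (β − φ) mod 2π = 4.677681 rad → L = 4.88·(1.471114 + 9.718977 + 4.677681) = 4.88·15.867772 = 77.434728 m
RSR: p² = 2 + d² − 2cos(α−β) + 2d(sin β − sin α) = 94.361082; p = √p² = 9.713963; φ = atan2(cos α − cos β, d − sin α + sin β) = 0.013822 rad; t = (α − φ) mod 2π = 4.784433 rad, q = (φ − β) mod 2π = 1.633142 rad → L = 4.88·(4.784433 + 9.713963 + 1.633142) = 4.88·16.131539 = 78.721910 m
LSR: p² = d² − 2 + 2cos(α−β) + 2d(sin α + sin β) = 55.606024; p = √p² = 7.456945; φ = atan2(−cos α − cos β, d + sin α + sin β) − atan2(−2, p) = 0.257214 rad; t = (φ − α) mod 2π = 1.742143 rad, q = (φ − β) mod 2π = 1.876534 rad → L = 4.88·(1.742143 + 7.456945 + 1.876534) = 4.88·11.075622 = 54.049033 m
RSL: p² = d² − 2 + 2cos(α−β) − 2d(sin α + sin β) = 133.141443; p = √p² = 11.538693; φ = atan2(cos α + cos β, d − sin α − sin β) − atan2(2, p) = -0.168443 rad; t = (α − φ) mod 2π = 4.966699 rad, q = (β − φ) mod 2π = 4.832309 rad → L = 4.88·(4.966699 + 11.538693 + 4.832309) = 4.88·21.337701 = 104.127980 m
RLR: c = (6 − d² + 2cos(α−β) + 2d(sin α − sin β))/8 = -10.795135, |c| > 1 → infeasible
LRL: c = (6 − d² + 2cos(α−β) − 2d(sin α − sin β))/8 = -10.807315, |c| > 1 → infeasible
Shortest: LSR with L = 54.049033 m ≈ 54.0490 m
Convert LSR to answer units (arcs ×180/π): t = 1.742143·180/π = 99.8175°, p = ρ·p = 4.88·7.456945 = 36.3899 m, q = 1.876534·180/π = 107.5175°, L = 54.0490 m.

LSR: t = 99.8175°, p = 36.3899 m, q = 107.5175°, L = 54.0490 m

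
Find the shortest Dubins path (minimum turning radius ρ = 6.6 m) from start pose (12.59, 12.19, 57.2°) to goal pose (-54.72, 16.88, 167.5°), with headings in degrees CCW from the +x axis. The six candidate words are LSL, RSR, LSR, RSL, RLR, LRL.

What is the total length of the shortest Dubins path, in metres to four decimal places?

76.1842 m

Let ψ = atan2(Δy, Δx) = atan2(4.69, -67.31) = 176.0142° be the start→goal bearing.
Normalize: d = |goal − start| / ρ = 67.473196/6.6 = 10.223212, α = (θ_start − ψ) mod 360° = 241.1858° = 4.209486 rad, β = (θ_goal − ψ) mod 360° = 351.4858° = 6.134584 rad.
Common terms: sin α = -0.876187, cos α = -0.481971, sin β = -0.148055, cos β = 0.988979, cos(α−β) = -0.346936, d² = 104.514054. Work in radians in the unit-radius frame; every candidate has L = ρ·(t + p + q).
LSL: p² = 2 + d² − 2cos(α−β) + 2d(sin α − sin β) = 92.320220; p = √p² = 9.608341; φ = atan2(cos β − cos α, d + sin α − sin β) = 0.153695 rad; t = (φ − α) mod 2π = 2.227394 rad, q = (β − φ) mod 2π = 5.980889 rad → L = 6.6·(2.227394 + 9.608341 + 5.980889) = 6.6·17.816625 = 117.589723 m
RSR: p² = 2 + d² − 2cos(α−β) + 2d(sin β − sin α) = 122.095631; p = √p² = 11.049689; φ = atan2(cos α − cos β, d − sin α + sin β) = -0.133518 rad; t = (α − φ) mod 2π = 4.343004 rad, q = (φ − β) mod 2π = 0.015083 rad → L = 6.6·(4.343004 + 11.049689 + 0.015083) = 6.6·15.407776 = 101.691324 m
LSR: p² = d² − 2 + 2cos(α−β) + 2d(sin α + sin β) = 80.878101; p = √p² = 8.993225; φ = atan2(−cos α − cos β, d + sin α + sin β) − atan2(−2, p) = 0.163768 rad; t = (φ − α) mod 2π = 2.237468 rad, q = (φ − β) mod 2π = 0.312369 rad → L = 6.6·(2.237468 + 8.993225 + 0.312369) = 6.6·11.543062 = 76.184211 m
RSL: p² = d² − 2 + 2cos(α−β) − 2d(sin α + sin β) = 122.762265; p = √p² = 11.079813; φ = atan2(cos α + cos β, d − sin α − sin β) − atan2(2, p) = -0.133538 rad; t = (α − φ) mod 2π = 4.343024 rad, q = (β − φ) mod 2π = 6.268123 rad → L = 6.6·(4.343024 + 11.079813 + 6.268123) = 6.6·21.690960 = 143.160339 m
RLR: c = (6 − d² + 2cos(α−β) + 2d(sin α − sin β))/8 = -14.261954, |c| > 1 → infeasible
LRL: c = (6 − d² + 2cos(α−β) − 2d(sin α − sin β))/8 = -10.540028, |c| > 1 → infeasible
Shortest: LSR with L = 76.184211 m ≈ 76.1842 m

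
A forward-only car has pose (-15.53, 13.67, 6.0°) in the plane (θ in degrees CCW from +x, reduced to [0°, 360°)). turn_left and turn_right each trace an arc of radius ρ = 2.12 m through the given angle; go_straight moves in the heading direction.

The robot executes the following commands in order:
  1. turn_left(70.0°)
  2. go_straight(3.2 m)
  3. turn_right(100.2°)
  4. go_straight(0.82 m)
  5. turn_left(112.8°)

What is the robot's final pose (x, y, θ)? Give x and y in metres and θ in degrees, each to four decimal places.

set_pose: (x, y, θ) = (-15.5300, 13.6700, 6.0000°), ρ = 2.12
turn_left(70.0°): centre at ρ to the left, rotate +70.0° → (-13.6946, 15.2655, 76.0000°)
go_straight(3.2): x += 3.2·cos θ, y += 3.2·sin θ → (-12.9204, 18.3705, 76.0000°)
turn_right(100.2°): centre at ρ to the right, rotate −100.2° → (-9.9944, 19.7913, -24.2000° ≡ 335.8000°)
go_straight(0.82): x += 0.82·cos θ, y += 0.82·sin θ → (-9.2464, 19.4551, 335.8000°)
turn_left(112.8°): centre at ρ to the left, rotate +112.8° → (-6.2580, 21.3370, 448.6000° ≡ 88.6000°)

(-6.2580, 21.3370, 88.6000°)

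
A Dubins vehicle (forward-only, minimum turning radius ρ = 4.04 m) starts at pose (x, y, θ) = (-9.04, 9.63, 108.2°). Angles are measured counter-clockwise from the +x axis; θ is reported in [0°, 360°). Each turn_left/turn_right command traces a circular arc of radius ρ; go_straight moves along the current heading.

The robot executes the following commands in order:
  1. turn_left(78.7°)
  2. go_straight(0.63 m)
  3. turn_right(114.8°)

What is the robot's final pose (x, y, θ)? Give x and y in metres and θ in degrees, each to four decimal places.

set_pose: (x, y, θ) = (-9.0400, 9.6300, 108.2000°), ρ = 4.04
turn_left(78.7°): centre at ρ to the left, rotate +78.7° → (-13.3632, 12.3789, 186.9000°)
go_straight(0.63): x += 0.63·cos θ, y += 0.63·sin θ → (-13.9887, 12.3032, 186.9000°)
turn_right(114.8°): centre at ρ to the right, rotate −114.8° → (-18.3185, 17.5557, 72.1000°)

(-18.3185, 17.5557, 72.1000°)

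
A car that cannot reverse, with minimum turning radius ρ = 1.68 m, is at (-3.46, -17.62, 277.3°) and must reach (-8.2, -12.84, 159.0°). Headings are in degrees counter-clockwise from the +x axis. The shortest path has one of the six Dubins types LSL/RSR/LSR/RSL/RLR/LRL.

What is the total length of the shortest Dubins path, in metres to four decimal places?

10.9543 m

Let ψ = atan2(Δy, Δx) = atan2(4.78, -4.74) = 134.7593° be the start→goal bearing.
Normalize: d = |goal − start| / ρ = 6.731716/1.68 = 4.006974, α = (θ_start − ψ) mod 360° = 142.5407° = 2.487805 rad, β = (θ_goal − ψ) mod 360° = 24.2407° = 0.423081 rad.
Common terms: sin α = 0.608197, cos α = -0.793786, sin β = 0.410571, cos β = 0.911828, cos(α−β) = -0.474088, d² = 16.055839. Work in radians in the unit-radius frame; every candidate has L = ρ·(t + p + q).
LSL: p² = 2 + d² − 2cos(α−β) + 2d(sin α − sin β) = 20.587778; p = √p² = 4.537376; φ = atan2(cos β − cos α, d + sin α − sin β) = 0.385371 rad; t = (φ − α) mod 2π = 4.180751 rad, q = (β − φ) mod 2π = 0.037709 rad → L = 1.68·(4.180751 + 4.537376 + 0.037709) = 1.68·8.755836 = 14.709805 m
RSR: p² = 2 + d² − 2cos(α−β) + 2d(sin β − sin α) = 17.420253; p = √p² = 4.173758; φ = atan2(cos α − cos β, d − sin α + sin β) = -0.420977 rad; t = (α − φ) mod 2π = 2.908782 rad, q = (φ − β) mod 2π = 5.439128 rad → L = 1.68·(2.908782 + 4.173758 + 5.439128) = 1.68·12.521667 = 21.036401 m
LSR: p² = d² − 2 + 2cos(α−β) + 2d(sin α + sin β) = 21.272021; p = √p² = 4.612160; φ = atan2(−cos α − cos β, d + sin α + sin β) − atan2(−2, p) = 0.385680 rad; t = (φ − α) mod 2π = 4.181060 rad, q = (φ − β) mod 2π = 6.245784 rad → L = 1.68·(4.181060 + 4.612160 + 6.245784) = 1.68·15.039004 = 25.265527 m
RSL: p² = d² − 2 + 2cos(α−β) − 2d(sin α + sin β) = 4.943304; p = √p² = 2.223354; φ = atan2(cos α + cos β, d − sin α − sin β) − atan2(2, p) = -0.693080 rad; t = (α − φ) mod 2π = 3.180885 rad, q = (β − φ) mod 2π = 1.116160 rad → L = 1.68·(3.180885 + 2.223354 + 1.116160) = 1.68·6.520399 = 10.954271 m
RLR: c = (6 − d² + 2cos(α−β) + 2d(sin α − sin β))/8 = -1.177532, |c| > 1 → infeasible
LRL: c = (6 − d² + 2cos(α−β) − 2d(sin α − sin β))/8 = -1.573472, |c| > 1 → infeasible
Shortest: RSL with L = 10.954271 m ≈ 10.9543 m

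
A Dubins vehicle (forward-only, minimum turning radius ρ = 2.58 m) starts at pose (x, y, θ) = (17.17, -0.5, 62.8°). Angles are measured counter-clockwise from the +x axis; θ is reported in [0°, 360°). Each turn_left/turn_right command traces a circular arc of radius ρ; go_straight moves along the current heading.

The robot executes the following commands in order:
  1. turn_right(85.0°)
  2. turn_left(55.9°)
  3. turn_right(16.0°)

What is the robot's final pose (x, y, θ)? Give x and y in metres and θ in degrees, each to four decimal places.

(23.4929, 1.2632, 17.7000°)

set_pose: (x, y, θ) = (17.1700, -0.5000, 62.8000°), ρ = 2.58
turn_right(85.0°): centre at ρ to the right, rotate −85.0° → (20.4395, 0.7094, -22.2000° ≡ 337.8000°)
turn_left(55.9°): centre at ρ to the left, rotate +55.9° → (22.8459, 0.9517, 393.7000° ≡ 33.7000°)
turn_right(16.0°): centre at ρ to the right, rotate −16.0° → (23.4929, 1.2632, 17.7000°)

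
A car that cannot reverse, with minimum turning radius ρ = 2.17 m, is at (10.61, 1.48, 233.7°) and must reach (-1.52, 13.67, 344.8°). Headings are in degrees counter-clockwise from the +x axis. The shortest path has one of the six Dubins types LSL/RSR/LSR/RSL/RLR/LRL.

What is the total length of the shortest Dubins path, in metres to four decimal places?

23.4817 m

Let ψ = atan2(Δy, Δx) = atan2(12.19, -12.13) = 134.8586° be the start→goal bearing.
Normalize: d = |goal − start| / ρ = 17.196889/2.17 = 7.924834, α = (θ_start − ψ) mod 360° = 98.8414° = 1.725107 rad, β = (θ_goal − ψ) mod 360° = 209.9414° = 3.664168 rad.
Common terms: sin α = 0.988118, cos α = -0.153699, sin β = -0.499113, cos β = -0.866537, cos(α−β) = -0.359997, d² = 62.802990. Work in radians in the unit-radius frame; every candidate has L = ρ·(t + p + q).
LSL: p² = 2 + d² − 2cos(α−β) + 2d(sin α − sin β) = 89.095101; p = √p² = 9.439020; φ = atan2(cos β − cos α, d + sin α − sin β) = -0.075592 rad; t = (φ − α) mod 2π = 4.482486 rad, q = (β − φ) mod 2π = 3.739760 rad → L = 2.17·(4.482486 + 9.439020 + 3.739760) = 2.17·17.661266 = 38.324948 m
RSR: p² = 2 + d² − 2cos(α−β) + 2d(sin β − sin α) = 41.950867; p = √p² = 6.476949; φ = atan2(cos α − cos β, d − sin α + sin β) = 0.110281 rad; t = (α − φ) mod 2π = 1.614826 rad, q = (φ − β) mod 2π = 2.729298 rad → L = 2.17·(1.614826 + 6.476949 + 2.729298) = 2.17·10.821073 = 23.481729 m
LSR: p² = d² − 2 + 2cos(α−β) + 2d(sin α + sin β) = 67.833554; p = √p² = 8.236113; φ = atan2(−cos α − cos β, d + sin α + sin β) − atan2(−2, p) = 0.358890 rad; t = (φ − α) mod 2π = 4.916968 rad, q = (φ − β) mod 2π = 2.977907 rad → L = 2.17·(4.916968 + 8.236113 + 2.977907) = 2.17·16.130988 = 35.004244 m
RSL: p² = d² − 2 + 2cos(α−β) − 2d(sin α + sin β) = 52.332439; p = √p² = 7.234116; φ = atan2(cos α + cos β, d − sin α − sin β) − atan2(2, p) = -0.406084 rad; t = (α − φ) mod 2π = 2.131191 rad, q = (β − φ) mod 2π = 4.070252 rad → L = 2.17·(2.131191 + 7.234116 + 4.070252) = 2.17·13.435560 = 29.155165 m
RLR: c = (6 − d² + 2cos(α−β) + 2d(sin α − sin β))/8 = -4.243858, |c| > 1 → infeasible
LRL: c = (6 − d² + 2cos(α−β) − 2d(sin α − sin β))/8 = -10.136888, |c| > 1 → infeasible
Shortest: RSR with L = 23.481729 m ≈ 23.4817 m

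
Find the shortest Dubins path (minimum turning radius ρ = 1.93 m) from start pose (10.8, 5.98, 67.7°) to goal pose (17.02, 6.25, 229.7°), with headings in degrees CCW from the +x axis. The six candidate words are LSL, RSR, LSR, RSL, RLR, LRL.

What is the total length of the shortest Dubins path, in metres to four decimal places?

10.3900 m

Let ψ = atan2(Δy, Δx) = atan2(0.27, 6.22) = 2.4856° be the start→goal bearing.
Normalize: d = |goal − start| / ρ = 6.225857/1.93 = 3.225833, α = (θ_start − ψ) mod 360° = 65.2144° = 1.138207 rad, β = (θ_goal − ψ) mod 360° = 227.2144° = 3.965640 rad.
Common terms: sin α = 0.907883, cos α = 0.419223, sin β = -0.733901, cos β = -0.679256, cos(α−β) = -0.951057, d² = 10.405997. Work in radians in the unit-radius frame; every candidate has L = ρ·(t + p + q).
LSL: p² = 2 + d² − 2cos(α−β) + 2d(sin α − sin β) = 24.900354; p = √p² = 4.990025; φ = atan2(cos β − cos α, d + sin α − sin β) = -0.221953 rad; t = (φ − α) mod 2π = 4.923026 rad, q = (β − φ) mod 2π = 4.187593 rad → L = 1.93·(4.923026 + 4.990025 + 4.187593) = 1.93·14.100644 = 27.214243 m
RSR: p² = 2 + d² − 2cos(α−β) + 2d(sin β − sin α) = 3.715867; p = √p² = 1.927658; φ = atan2(cos α − cos β, d − sin α + sin β) = 0.606325 rad; t = (α − φ) mod 2π = 0.531881 rad, q = (φ − β) mod 2π = 2.923871 rad → L = 1.93·(0.531881 + 1.927658 + 2.923871) = 1.93·5.383410 = 10.389982 m
LSR: p² = d² − 2 + 2cos(α−β) + 2d(sin α + sin β) = 7.626359; p = √p² = 2.761586; φ = atan2(−cos α − cos β, d + sin α + sin β) − atan2(−2, p) = 0.703134 rad; t = (φ − α) mod 2π = 5.848112 rad, q = (φ − β) mod 2π = 3.020679 rad → L = 1.93·(5.848112 + 2.761586 + 3.020679) = 1.93·11.630377 = 22.446628 m
RSL: p² = d² − 2 + 2cos(α−β) − 2d(sin α + sin β) = 5.381410; p = √p² = 2.319787; φ = atan2(cos α + cos β, d − sin α − sin β) − atan2(2, p) = -0.796504 rad; t = (α − φ) mod 2π = 1.934711 rad, q = (β − φ) mod 2π = 4.762145 rad → L = 1.93·(1.934711 + 2.319787 + 4.762145) = 1.93·9.016642 = 17.402120 m
RLR: c = (6 − d² + 2cos(α−β) + 2d(sin α − sin β))/8 = 0.535517; p = 2π − arccos c = 5.277508 rad; φ = atan2(cos α − cos β, d − sin α + sin β) = 0.606325 rad; t = (α − φ + p/2) mod 2π = 3.170636 rad, q = (α − β − t + p) mod 2π = 5.562625 rad → L = 1.93·(3.170636 + 5.277508 + 5.562625) = 1.93·14.010769 = 27.040783 m
LRL: c = (6 − d² + 2cos(α−β) − 2d(sin α − sin β))/8 = -2.112544, |c| > 1 → infeasible
Shortest: RSR with L = 10.389982 m ≈ 10.3900 m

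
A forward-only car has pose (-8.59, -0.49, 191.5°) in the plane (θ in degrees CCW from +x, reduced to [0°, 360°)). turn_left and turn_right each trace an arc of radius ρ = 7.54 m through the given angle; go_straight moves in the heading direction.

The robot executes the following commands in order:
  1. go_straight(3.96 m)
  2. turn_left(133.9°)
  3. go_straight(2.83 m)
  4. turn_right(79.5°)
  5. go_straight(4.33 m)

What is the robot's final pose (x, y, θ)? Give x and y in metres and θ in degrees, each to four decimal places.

set_pose: (x, y, θ) = (-8.5900, -0.4900, 191.5000°), ρ = 7.54
go_straight(3.96): x += 3.96·cos θ, y += 3.96·sin θ → (-12.4705, -1.2795, 191.5000°)
turn_left(133.9°): centre at ρ to the left, rotate +133.9° → (-15.2488, -14.8746, 325.4000°)
go_straight(2.83): x += 2.83·cos θ, y += 2.83·sin θ → (-12.9193, -16.4816, 325.4000°)
turn_right(79.5°): centre at ρ to the right, rotate −79.5° → (-10.3181, -25.7668, 245.9000°)
go_straight(4.33): x += 4.33·cos θ, y += 4.33·sin θ → (-12.0862, -29.7194, 245.9000°)

(-12.0862, -29.7194, 245.9000°)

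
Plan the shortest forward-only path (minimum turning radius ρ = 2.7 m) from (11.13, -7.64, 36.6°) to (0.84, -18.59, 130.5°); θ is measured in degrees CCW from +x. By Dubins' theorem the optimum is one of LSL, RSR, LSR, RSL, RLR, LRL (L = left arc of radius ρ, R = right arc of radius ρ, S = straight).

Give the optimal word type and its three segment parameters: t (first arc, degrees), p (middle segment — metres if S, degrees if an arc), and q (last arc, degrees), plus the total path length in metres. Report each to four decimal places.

RSR: t = 181.0796°, p = 12.0981 m, q = 85.0204°, L = 24.6377 m

Let ψ = atan2(Δy, Δx) = atan2(-10.95, -10.29) = -133.2202° be the start→goal bearing.
Normalize: d = |goal − start| / ρ = 15.026197/2.7 = 5.565258, α = (θ_start − ψ) mod 360° = 169.8202° = 2.963922 rad, β = (θ_goal − ψ) mod 360° = 263.7202° = 4.602786 rad.
Common terms: sin α = 0.176738, cos α = -0.984258, sin β = -0.994000, cos β = -0.109384, cos(α−β) = -0.068015, d² = 30.972099. Work in radians in the unit-radius frame; every candidate has L = ρ·(t + p + q).
LSL: p² = 2 + d² − 2cos(α−β) + 2d(sin α − sin β) = 46.139041; p = √p² = 6.792572; φ = atan2(cos β − cos α, d + sin α − sin β) = 0.129157 rad; t = (φ − α) mod 2π = 3.448421 rad, q = (β − φ) mod 2π = 4.473628 rad → L = 2.7·(3.448421 + 6.792572 + 4.473628) = 2.7·14.714622 = 39.729479 m
RSR: p² = 2 + d² − 2cos(α−β) + 2d(sin β − sin α) = 20.077218; p = √p² = 4.480761; φ = atan2(cos α − cos β, d − sin α + sin β) = -0.196514 rad; t = (α − φ) mod 2π = 3.160435 rad, q = (φ − β) mod 2π = 1.483886 rad → L = 2.7·(3.160435 + 4.480761 + 1.483886) = 2.7·9.125082 = 24.637721 m
LSR: p² = d² − 2 + 2cos(α−β) + 2d(sin α + sin β) = 19.739523; p = √p² = 4.442918; φ = atan2(−cos α − cos β, d + sin α + sin β) − atan2(−2, p) = 0.649371 rad; t = (φ − α) mod 2π = 3.968635 rad, q = (φ − β) mod 2π = 2.329771 rad → L = 2.7·(3.968635 + 4.442918 + 2.329771) = 2.7·10.741325 = 29.001576 m
RSL: p² = d² − 2 + 2cos(α−β) − 2d(sin α + sin β) = 37.932613; p = √p² = 6.158946; φ = atan2(cos α + cos β, d − sin α − sin β) − atan2(2, p) = -0.483690 rad; t = (α − φ) mod 2π = 3.447612 rad, q = (β − φ) mod 2π = 5.086476 rad → L = 2.7·(3.447612 + 6.158946 + 5.086476) = 2.7·14.693033 = 39.671189 m
RLR: c = (6 − d² + 2cos(α−β) + 2d(sin α − sin β))/8 = -1.509652, |c| > 1 → infeasible
LRL: c = (6 − d² + 2cos(α−β) − 2d(sin α − sin β))/8 = -4.767380, |c| > 1 → infeasible
Shortest: RSR with L = 24.637721 m ≈ 24.6377 m
Convert RSR to answer units (arcs ×180/π): t = 3.160435·180/π = 181.0796°, p = ρ·p = 2.7·4.480761 = 12.0981 m, q = 1.483886·180/π = 85.0204°, L = 24.6377 m.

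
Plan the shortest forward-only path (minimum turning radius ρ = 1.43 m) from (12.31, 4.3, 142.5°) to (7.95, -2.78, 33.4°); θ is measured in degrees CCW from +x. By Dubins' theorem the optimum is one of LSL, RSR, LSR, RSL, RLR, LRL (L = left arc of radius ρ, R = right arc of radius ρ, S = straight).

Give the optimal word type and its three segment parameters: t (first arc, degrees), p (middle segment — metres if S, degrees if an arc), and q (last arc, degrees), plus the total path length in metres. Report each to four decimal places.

Let ψ = atan2(Δy, Δx) = atan2(-7.08, -4.36) = -121.6256° be the start→goal bearing.
Normalize: d = |goal − start| / ρ = 8.314806/1.43 = 5.814550, α = (θ_start − ψ) mod 360° = 264.1256° = 4.609861 rad, β = (θ_goal − ψ) mod 360° = 155.0256° = 2.705706 rad.
Common terms: sin α = -0.994749, cos α = -0.102349, sin β = 0.422214, cos β = -0.906496, cos(α−β) = -0.327218, d² = 33.808988. Work in radians in the unit-radius frame; every candidate has L = ρ·(t + p + q).
LSL: p² = 2 + d² − 2cos(α−β) + 2d(sin α − sin β) = 19.985426; p = √p² = 4.470506; φ = atan2(cos β − cos α, d + sin α − sin β) = -0.180863 rad; t = (φ − α) mod 2π = 1.492462 rad, q = (β − φ) mod 2π = 2.886569 rad → L = 1.43·(1.492462 + 4.470506 + 2.886569) = 1.43·8.849537 = 12.654838 m
RSR: p² = 2 + d² − 2cos(α−β) + 2d(sin β − sin α) = 52.941422; p = √p² = 7.276086; φ = atan2(cos α − cos β, d − sin α + sin β) = 0.110745 rad; t = (α − φ) mod 2π = 4.499115 rad, q = (φ − β) mod 2π = 3.688224 rad → L = 1.43·(4.499115 + 7.276086 + 3.688224) = 1.43·15.463425 = 22.112698 m
LSR: p² = d² − 2 + 2cos(α−β) + 2d(sin α + sin β) = 24.496490; p = √p² = 4.949393; φ = atan2(−cos α − cos β, d + sin α + sin β) − atan2(−2, p) = 0.574156 rad; t = (φ − α) mod 2π = 2.247481 rad, q = (φ − β) mod 2π = 4.151635 rad → L = 1.43·(2.247481 + 4.949393 + 4.151635) = 1.43·11.348509 = 16.228368 m
RSL: p² = d² − 2 + 2cos(α−β) − 2d(sin α + sin β) = 37.812615; p = √p² = 6.149196; φ = atan2(cos α + cos β, d − sin α − sin β) − atan2(2, p) = -0.471111 rad; t = (α − φ) mod 2π = 5.080971 rad, q = (β − φ) mod 2π = 3.176817 rad → L = 1.43·(5.080971 + 6.149196 + 3.176817) = 1.43·14.406985 = 20.601988 m
RLR: c = (6 − d² + 2cos(α−β) + 2d(sin α − sin β))/8 = -5.617678, |c| > 1 → infeasible
LRL: c = (6 − d² + 2cos(α−β) − 2d(sin α − sin β))/8 = -1.498178, |c| > 1 → infeasible
Shortest: LSL with L = 12.654838 m ≈ 12.6548 m
Convert LSL to answer units (arcs ×180/π): t = 1.492462·180/π = 85.5118°, p = ρ·p = 1.43·4.470506 = 6.3928 m, q = 2.886569·180/π = 165.3882°, L = 12.6548 m.

LSL: t = 85.5118°, p = 6.3928 m, q = 165.3882°, L = 12.6548 m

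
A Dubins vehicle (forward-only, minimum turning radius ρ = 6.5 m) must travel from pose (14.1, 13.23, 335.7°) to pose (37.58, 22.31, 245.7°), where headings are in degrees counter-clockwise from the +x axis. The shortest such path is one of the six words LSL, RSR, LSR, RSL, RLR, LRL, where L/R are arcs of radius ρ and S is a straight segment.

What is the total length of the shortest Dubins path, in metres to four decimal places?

42.2251 m

Let ψ = atan2(Δy, Δx) = atan2(9.08, 23.48) = 21.1421° be the start→goal bearing.
Normalize: d = |goal − start| / ρ = 25.174527/6.5 = 3.873004, α = (θ_start − ψ) mod 360° = 314.5579° = 5.490071 rad, β = (θ_goal − ψ) mod 360° = 224.5579° = 3.919275 rad.
Common terms: sin α = -0.712542, cos α = 0.701630, sin β = -0.701630, cos β = -0.712542, cos(α−β) = 0.000000, d² = 15.000161. Work in radians in the unit-radius frame; every candidate has L = ρ·(t + p + q).
LSL: p² = 2 + d² − 2cos(α−β) + 2d(sin α − sin β) = 16.915638; p = √p² = 4.112862; φ = atan2(cos β − cos α, d + sin α − sin β) = -0.351004 rad; t = (φ − α) mod 2π = 0.442110 rad, q = (β − φ) mod 2π = 4.270279 rad → L = 6.5·(0.442110 + 4.112862 + 4.270279) = 6.5·8.825251 = 57.364134 m
RSR: p² = 2 + d² − 2cos(α−β) + 2d(sin β − sin α) = 17.084684; p = √p² = 4.133362; φ = atan2(cos α − cos β, d − sin α + sin β) = 0.349189 rad; t = (α − φ) mod 2π = 5.140882 rad, q = (φ − β) mod 2π = 2.713099 rad → L = 6.5·(5.140882 + 4.133362 + 2.713099) = 6.5·11.987344 = 77.917736 m
LSR: p² = d² − 2 + 2cos(α−β) + 2d(sin α + sin β) = 2.045977; p = √p² = 1.430377; φ = atan2(−cos α − cos β, d + sin α + sin β) − atan2(−2, p) = 0.954387 rad; t = (φ − α) mod 2π = 1.747501 rad, q = (φ − β) mod 2π = 3.318298 rad → L = 6.5·(1.747501 + 1.430377 + 3.318298) = 6.5·6.496176 = 42.225141 m
RSL: p² = d² − 2 + 2cos(α−β) − 2d(sin α + sin β) = 23.954345; p = √p² = 4.894318; φ = atan2(cos α + cos β, d − sin α − sin β) − atan2(2, p) = -0.389994 rad; t = (α − φ) mod 2π = 5.880065 rad, q = (β − φ) mod 2π = 4.309269 rad → L = 6.5·(5.880065 + 4.894318 + 4.309269) = 6.5·15.083651 = 98.043733 m
RLR: c = (6 − d² + 2cos(α−β) + 2d(sin α − sin β))/8 = -1.135586, |c| > 1 → infeasible
LRL: c = (6 − d² + 2cos(α−β) − 2d(sin α − sin β))/8 = -1.114455, |c| > 1 → infeasible
Shortest: LSR with L = 42.225141 m ≈ 42.2251 m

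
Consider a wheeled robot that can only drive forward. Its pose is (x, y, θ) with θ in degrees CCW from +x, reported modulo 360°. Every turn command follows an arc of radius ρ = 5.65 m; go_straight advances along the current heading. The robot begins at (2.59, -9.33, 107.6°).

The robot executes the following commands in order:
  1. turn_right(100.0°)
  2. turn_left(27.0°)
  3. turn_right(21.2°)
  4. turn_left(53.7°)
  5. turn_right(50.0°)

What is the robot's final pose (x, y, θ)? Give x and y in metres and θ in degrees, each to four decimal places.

(19.0270, 6.2732, 17.1000°)

set_pose: (x, y, θ) = (2.5900, -9.3300, 107.6000°), ρ = 5.65
turn_right(100.0°): centre at ρ to the right, rotate −100.0° → (7.2283, -2.0212, 7.6000°)
turn_left(27.0°): centre at ρ to the left, rotate +27.0° → (9.6893, -1.0716, 34.6000°)
turn_right(21.2°): centre at ρ to the right, rotate −21.2° → (11.5883, -0.2261, 13.4000°)
turn_left(53.7°): centre at ρ to the left, rotate +53.7° → (15.4836, 3.0715, 67.1000°)
turn_right(50.0°): centre at ρ to the right, rotate −50.0° → (19.0270, 6.2732, 17.1000°)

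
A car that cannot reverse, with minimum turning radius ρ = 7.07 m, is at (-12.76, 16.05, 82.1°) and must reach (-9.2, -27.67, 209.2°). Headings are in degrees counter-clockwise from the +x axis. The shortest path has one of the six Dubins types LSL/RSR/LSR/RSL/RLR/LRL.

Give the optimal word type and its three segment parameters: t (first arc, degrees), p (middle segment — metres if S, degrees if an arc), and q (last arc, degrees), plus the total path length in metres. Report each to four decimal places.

Let ψ = atan2(Δy, Δx) = atan2(-43.72, 3.56) = -85.3448° be the start→goal bearing.
Normalize: d = |goal − start| / ρ = 43.864701/7.07 = 6.204342, α = (θ_start − ψ) mod 360° = 167.4448° = 2.922464 rad, β = (θ_goal − ψ) mod 360° = 294.5448° = 5.140777 rad.
Common terms: sin α = 0.217380, cos α = -0.976087, sin β = -0.909637, cos β = 0.415405, cos(α−β) = -0.603208, d² = 38.493865. Work in radians in the unit-radius frame; every candidate has L = ρ·(t + p + q).
LSL: p² = 2 + d² − 2cos(α−β) + 2d(sin α − sin β) = 55.685068; p = √p² = 7.462243; φ = atan2(cos β − cos α, d + sin α − sin β) = 0.187569 rad; t = (φ − α) mod 2π = 3.548291 rad, q = (β − φ) mod 2π = 4.953208 rad → L = 7.07·(3.548291 + 7.462243 + 4.953208) = 7.07·15.963742 = 112.863653 m
RSR: p² = 2 + d² − 2cos(α−β) + 2d(sin β − sin α) = 27.715494; p = √p² = 5.264551; φ = atan2(cos α − cos β, d − sin α + sin β) = -0.267492 rad; t = (α − φ) mod 2π = 3.189956 rad, q = (φ − β) mod 2π = 0.874916 rad → L = 7.07·(3.189956 + 5.264551 + 0.874916) = 7.07·9.329423 = 65.959017 m
LSR: p² = d² − 2 + 2cos(α−β) + 2d(sin α + sin β) = 26.697451; p = √p² = 5.166958; φ = atan2(−cos α − cos β, d + sin α + sin β) − atan2(−2, p) = 0.470685 rad; t = (φ − α) mod 2π = 3.831406 rad, q = (φ − β) mod 2π = 1.613093 rad → L = 7.07·(3.831406 + 5.166958 + 1.613093) = 7.07·10.611457 = 75.023000 m
RSL: p² = d² − 2 + 2cos(α−β) − 2d(sin α + sin β) = 43.877448; p = √p² = 6.624005; φ = atan2(cos α + cos β, d − sin α − sin β) − atan2(2, p) = -0.374348 rad; t = (α − φ) mod 2π = 3.296812 rad, q = (β − φ) mod 2π = 5.515125 rad → L = 7.07·(3.296812 + 6.624005 + 5.515125) = 7.07·15.435943 = 109.132116 m
RLR: c = (6 − d² + 2cos(α−β) + 2d(sin α − sin β))/8 = -2.464437, |c| > 1 → infeasible
LRL: c = (6 − d² + 2cos(α−β) − 2d(sin α − sin β))/8 = -5.960634, |c| > 1 → infeasible
Shortest: RSR with L = 65.959017 m ≈ 65.9590 m
Convert RSR to answer units (arcs ×180/π): t = 3.189956·180/π = 182.7710°, p = ρ·p = 7.07·5.264551 = 37.2204 m, q = 0.874916·180/π = 50.1290°, L = 65.9590 m.

RSR: t = 182.7710°, p = 37.2204 m, q = 50.1290°, L = 65.9590 m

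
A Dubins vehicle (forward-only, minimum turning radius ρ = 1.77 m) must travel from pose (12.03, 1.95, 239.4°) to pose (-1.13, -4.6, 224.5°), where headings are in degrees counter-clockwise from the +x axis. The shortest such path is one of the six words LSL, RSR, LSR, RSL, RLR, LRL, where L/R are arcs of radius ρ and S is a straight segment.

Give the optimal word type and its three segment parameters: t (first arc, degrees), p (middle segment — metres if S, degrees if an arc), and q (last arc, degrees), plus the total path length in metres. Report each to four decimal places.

RSL: t = 34.5593°, p = 13.0945 m, q = 19.6593°, L = 14.7695 m

Let ψ = atan2(Δy, Δx) = atan2(-6.55, -13.16) = -153.5395° be the start→goal bearing.
Normalize: d = |goal − start| / ρ = 14.699935/1.77 = 8.305048, α = (θ_start − ψ) mod 360° = 32.9395° = 0.574903 rad, β = (θ_goal − ψ) mod 360° = 18.0395° = 0.314849 rad.
Common terms: sin α = 0.543754, cos α = 0.839245, sin β = 0.309673, cos β = 0.950843, cos(α−β) = 0.966376, d² = 68.973826. Work in radians in the unit-radius frame; every candidate has L = ρ·(t + p + q).
LSL: p² = 2 + d² − 2cos(α−β) + 2d(sin α − sin β) = 72.929174; p = √p² = 8.539858; φ = atan2(cos β − cos α, d + sin α − sin β) = 0.013068 rad; t = (φ − α) mod 2π = 5.721350 rad, q = (β − φ) mod 2π = 0.301781 rad → L = 1.77·(5.721350 + 8.539858 + 0.301781) = 1.77·14.562989 = 25.776491 m
RSR: p² = 2 + d² − 2cos(α−β) + 2d(sin β − sin α) = 65.152974; p = √p² = 8.071739; φ = atan2(cos α − cos β, d − sin α + sin β) = -0.013826 rad; t = (α − φ) mod 2π = 0.588730 rad, q = (φ − β) mod 2π = 5.954510 rad → L = 1.77·(0.588730 + 8.071739 + 5.954510) = 1.77·14.614979 = 25.868512 m
LSR: p² = d² − 2 + 2cos(α−β) + 2d(sin α + sin β) = 83.082080; p = √p² = 9.114937; φ = atan2(−cos α − cos β, d + sin α + sin β) − atan2(−2, p) = 0.022974 rad; t = (φ − α) mod 2π = 5.731256 rad, q = (φ − β) mod 2π = 5.991310 rad → L = 1.77·(5.731256 + 9.114937 + 5.991310) = 1.77·20.837502 = 36.882379 m
RSL: p² = d² − 2 + 2cos(α−β) − 2d(sin α + sin β) = 54.731076; p = √p² = 7.398045; φ = atan2(cos α + cos β, d − sin α − sin β) − atan2(2, p) = -0.028270 rad; t = (α − φ) mod 2π = 0.603173 rad, q = (β − φ) mod 2π = 0.343119 rad → L = 1.77·(0.603173 + 7.398045 + 0.343119) = 1.77·8.344338 = 14.769477 m
RLR: c = (6 − d² + 2cos(α−β) + 2d(sin α − sin β))/8 = -7.144122, |c| > 1 → infeasible
LRL: c = (6 − d² + 2cos(α−β) − 2d(sin α − sin β))/8 = -8.116147, |c| > 1 → infeasible
Shortest: RSL with L = 14.769477 m ≈ 14.7695 m
Convert RSL to answer units (arcs ×180/π): t = 0.603173·180/π = 34.5593°, p = ρ·p = 1.77·7.398045 = 13.0945 m, q = 0.343119·180/π = 19.6593°, L = 14.7695 m.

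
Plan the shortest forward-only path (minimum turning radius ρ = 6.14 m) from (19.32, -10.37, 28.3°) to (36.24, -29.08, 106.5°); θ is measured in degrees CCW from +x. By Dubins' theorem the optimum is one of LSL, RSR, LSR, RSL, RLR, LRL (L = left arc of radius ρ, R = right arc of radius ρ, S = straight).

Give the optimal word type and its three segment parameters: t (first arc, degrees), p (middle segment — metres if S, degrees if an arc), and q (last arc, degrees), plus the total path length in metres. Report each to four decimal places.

RSL: t = 135.8434°, p = 11.8996 m, q = 214.0434°, L = 49.3946 m

Let ψ = atan2(Δy, Δx) = atan2(-18.71, 16.92) = -47.8760° be the start→goal bearing.
Normalize: d = |goal − start| / ρ = 25.225989/6.14 = 4.108467, α = (θ_start − ψ) mod 360° = 76.1760° = 1.329523 rad, β = (θ_goal − ψ) mod 360° = 154.3760° = 2.694370 rad.
Common terms: sin α = 0.971034, cos α = 0.238940, sin β = 0.432463, cos β = -0.901652, cos(α−β) = 0.204496, d² = 16.879503. Work in radians in the unit-radius frame; every candidate has L = ρ·(t + p + q).
LSL: p² = 2 + d² − 2cos(α−β) + 2d(sin α − sin β) = 22.895918; p = √p² = 4.784968; φ = atan2(cos β − cos α, d + sin α − sin β) = -0.240687 rad; t = (φ − α) mod 2π = 4.712976 rad, q = (β − φ) mod 2π = 2.935057 rad → L = 6.14·(4.712976 + 4.784968 + 2.935057) = 6.14·12.433001 = 76.338624 m
RSR: p² = 2 + d² − 2cos(α−β) + 2d(sin β − sin α) = 14.045103; p = √p² = 3.747680; φ = atan2(cos α − cos β, d − sin α + sin β) = 0.309252 rad; t = (α − φ) mod 2π = 1.020271 rad, q = (φ − β) mod 2π = 3.898067 rad → L = 6.14·(1.020271 + 3.747680 + 3.898067) = 6.14·8.666018 = 53.209348 m
LSR: p² = d² − 2 + 2cos(α−β) + 2d(sin α + sin β) = 26.820940; p = √p² = 5.178894; φ = atan2(−cos α − cos β, d + sin α + sin β) − atan2(−2, p) = 0.488196 rad; t = (φ − α) mod 2π = 5.441858 rad, q = (φ − β) mod 2π = 4.077011 rad → L = 6.14·(5.441858 + 5.178894 + 4.077011) = 6.14·14.697763 = 90.244265 m
RSL: p² = d² − 2 + 2cos(α−β) − 2d(sin α + sin β) = 3.756050; p = √p² = 1.938053; φ = atan2(cos α + cos β, d − sin α − sin β) − atan2(2, p) = -1.041393 rad; t = (α − φ) mod 2π = 2.370915 rad, q = (β − φ) mod 2π = 3.735763 rad → L = 6.14·(2.370915 + 1.938053 + 3.735763) = 6.14·8.044731 = 49.394649 m
RLR: c = (6 − d² + 2cos(α−β) + 2d(sin α − sin β))/8 = -0.755638; p = 2π − arccos c = 3.855762 rad; φ = atan2(cos α − cos β, d − sin α + sin β) = 0.309252 rad; t = (α − φ + p/2) mod 2π = 2.948152 rad, q = (α − β − t + p) mod 2π = 5.825948 rad → L = 6.14·(2.948152 + 3.855762 + 5.825948) = 6.14·12.629861 = 77.547346 m
LRL: c = (6 − d² + 2cos(α−β) − 2d(sin α − sin β))/8 = -1.861990, |c| > 1 → infeasible
Shortest: RSL with L = 49.394649 m ≈ 49.3946 m
Convert RSL to answer units (arcs ×180/π): t = 2.370915·180/π = 135.8434°, p = ρ·p = 6.14·1.938053 = 11.8996 m, q = 3.735763·180/π = 214.0434°, L = 49.3946 m.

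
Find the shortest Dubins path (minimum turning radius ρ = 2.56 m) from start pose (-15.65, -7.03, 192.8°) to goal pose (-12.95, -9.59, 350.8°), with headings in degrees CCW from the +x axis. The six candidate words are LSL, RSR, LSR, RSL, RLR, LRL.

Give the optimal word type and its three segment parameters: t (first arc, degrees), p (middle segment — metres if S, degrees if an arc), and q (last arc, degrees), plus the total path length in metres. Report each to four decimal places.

RLR: t = 29.8329°, p = 255.3643°, q = 67.5313°, L = 15.7601 m

Let ψ = atan2(Δy, Δx) = atan2(-2.56, 2.70) = -43.4754° be the start→goal bearing.
Normalize: d = |goal − start| / ρ = 3.720699/2.56 = 1.453398, α = (θ_start − ψ) mod 360° = 236.2754° = 4.123783 rad, β = (θ_goal − ψ) mod 360° = 34.2754° = 0.598218 rad.
Common terms: sin α = -0.831716, cos α = -0.555202, sin β = 0.563171, cos β = 0.826340, cos(α−β) = -0.927184, d² = 2.112366. Work in radians in the unit-radius frame; every candidate has L = ρ·(t + p + q).
LSL: p² = 2 + d² − 2cos(α−β) + 2d(sin α − sin β) = 1.912083; p = √p² = 1.382781; φ = atan2(cos β − cos α, d + sin α − sin β) = 1.528469 rad; t = (φ − α) mod 2π = 3.687871 rad, q = (β − φ) mod 2π = 5.352934 rad → L = 2.56·(3.687871 + 1.382781 + 5.352934) = 2.56·10.423586 = 26.684381 m
RSR: p² = 2 + d² − 2cos(α−β) + 2d(sin β − sin α) = 10.021384; p = √p² = 3.165657; φ = atan2(cos α − cos β, d − sin α + sin β) = -0.451611 rad; t = (α − φ) mod 2π = 4.575394 rad, q = (φ − β) mod 2π = 5.233356 rad → L = 2.56·(4.575394 + 3.165657 + 5.233356) = 2.56·12.974407 = 33.214483 m
LSR: p² = d² − 2 + 2cos(α−β) + 2d(sin α + sin β) = -2.522606 < 0 → infeasible
RSL: p² = d² − 2 + 2cos(α−β) − 2d(sin α + sin β) = -0.961398 < 0 → infeasible
RLR: c = (6 − d² + 2cos(α−β) + 2d(sin α − sin β))/8 = -0.252673; p = 2π − arccos c = 4.456947 rad; φ = atan2(cos α − cos β, d − sin α + sin β) = -0.451611 rad; t = (α − φ + p/2) mod 2π = 0.520683 rad, q = (α − β − t + p) mod 2π = 1.178644 rad → L = 2.56·(0.520683 + 4.456947 + 1.178644) = 2.56·6.156274 = 15.760061 m
LRL: c = (6 − d² + 2cos(α−β) − 2d(sin α − sin β))/8 = 0.760990; p = 2π − arccos c = 5.577226 rad; φ = atan2(cos β − cos α, d + sin α − sin β) = 1.528469 rad; t = (φ − α + p/2) mod 2π = 0.193299 rad, q = (β − α − t + p) mod 2π = 1.858362 rad → L = 2.56·(0.193299 + 5.577226 + 1.858362) = 2.56·7.628887 = 19.529951 m
Shortest: RLR with L = 15.760061 m ≈ 15.7601 m
Convert RLR to answer units (arcs ×180/π): t = 0.520683·180/π = 29.8329°, p = 4.456947·180/π = 255.3643°, q = 1.178644·180/π = 67.5313°, L = 15.7601 m.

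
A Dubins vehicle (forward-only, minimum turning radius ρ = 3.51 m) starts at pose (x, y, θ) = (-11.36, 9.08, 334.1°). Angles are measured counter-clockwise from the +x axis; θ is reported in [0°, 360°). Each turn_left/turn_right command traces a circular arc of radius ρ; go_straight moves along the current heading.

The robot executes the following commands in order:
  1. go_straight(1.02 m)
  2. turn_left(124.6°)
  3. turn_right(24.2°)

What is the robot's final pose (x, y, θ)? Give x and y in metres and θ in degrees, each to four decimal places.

set_pose: (x, y, θ) = (-11.3600, 9.0800, 334.1000°), ρ = 3.51
go_straight(1.02): x += 1.02·cos θ, y += 1.02·sin θ → (-10.4425, 8.6345, 334.1000°)
turn_left(124.6°): centre at ρ to the left, rotate +124.6° → (-5.4397, 12.3228, 458.7000° ≡ 98.7000°)
turn_right(24.2°): centre at ρ to the right, rotate −24.2° → (-5.3524, 13.7918, 74.5000°)

(-5.3524, 13.7918, 74.5000°)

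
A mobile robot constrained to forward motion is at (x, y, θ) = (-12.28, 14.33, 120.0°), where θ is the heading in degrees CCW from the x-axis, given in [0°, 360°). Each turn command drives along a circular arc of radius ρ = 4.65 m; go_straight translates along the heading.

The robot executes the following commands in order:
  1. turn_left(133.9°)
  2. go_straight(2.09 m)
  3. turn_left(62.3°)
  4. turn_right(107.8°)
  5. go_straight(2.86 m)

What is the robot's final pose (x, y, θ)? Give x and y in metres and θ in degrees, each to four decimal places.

set_pose: (x, y, θ) = (-12.2800, 14.3300, 120.0000°), ρ = 4.65
turn_left(133.9°): centre at ρ to the left, rotate +133.9° → (-20.7746, 13.2945, 253.9000°)
go_straight(2.09): x += 2.09·cos θ, y += 2.09·sin θ → (-21.3542, 11.2865, 253.9000°)
turn_left(62.3°): centre at ρ to the left, rotate +62.3° → (-20.1051, 6.6408, 316.2000°)
turn_right(107.8°): centre at ρ to the right, rotate −107.8° → (-21.1119, -0.8058, 208.4000°)
go_straight(2.86): x += 2.86·cos θ, y += 2.86·sin θ → (-23.6277, -2.1660, 208.4000°)

(-23.6277, -2.1660, 208.4000°)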